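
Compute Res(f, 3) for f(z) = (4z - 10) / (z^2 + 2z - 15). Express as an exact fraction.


Step 1: Q(z) = z^2 + 2z - 15 = (z - 3)(z + 5)
Step 2: Q'(z) = 2z + 2
Step 3: Q'(3) = 8, P(3) = 2
Step 4: Res = P(3)/Q'(3) = 2/8 = 1/4

1/4


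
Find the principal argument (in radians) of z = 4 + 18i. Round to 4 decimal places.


Step 1: z = 4 + 18i
Step 2: arg(z) = atan2(18, 4)
Step 3: arg(z) = 1.3521

1.3521


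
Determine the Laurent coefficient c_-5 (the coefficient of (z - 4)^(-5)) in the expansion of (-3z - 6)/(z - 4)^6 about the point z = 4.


Step 1: Write the numerator in powers of (z - 4): -3z - 6 = -3(z - 4) + (-3*4 - 6) = -3(z - 4) - 18
Step 2: Divide by (z - 4)^6: f(z) = -18(z - 4)^(-6) - 3(z - 4)^(-5)
Step 3: This finite sum is the Laurent series of f about z = 4.
Step 4: Coefficient of (z - 4)^(-5) = coefficient of (z - 4) in the re-centred numerator = -3

-3


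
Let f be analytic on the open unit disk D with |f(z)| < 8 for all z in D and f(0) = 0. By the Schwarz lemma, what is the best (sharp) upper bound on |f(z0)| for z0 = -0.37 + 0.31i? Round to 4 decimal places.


Step 1: g = f/8 maps D -> D with g(0) = 0, so by the Schwarz lemma |g(z)| <= |z|, i.e. |f(z)| <= 8|z|; this is sharp (f(z) = 8z).
Step 2: |z0|^2 = (-0.37)^2 + 0.31^2 = 0.233
Step 3: |z0| = sqrt(0.233) = 0.482701
Step 4: Best bound = 8 * |z0| = 8 * 0.482701 = 3.8616

3.8616


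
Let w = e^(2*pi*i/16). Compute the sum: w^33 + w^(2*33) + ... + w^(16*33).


Step 1: The sum sum_{j=1}^{n} w^(k*j) equals n if n | k, else 0.
Step 2: Here n = 16, k = 33
Step 3: Does n divide k? 16 | 33 -> False
Step 4: Sum = 0

0


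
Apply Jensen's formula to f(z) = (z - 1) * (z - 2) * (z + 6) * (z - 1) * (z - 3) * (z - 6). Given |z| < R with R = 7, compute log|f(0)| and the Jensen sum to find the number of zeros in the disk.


Jensen's formula: (1/2pi)*integral log|f(Re^it)|dt = log|f(0)| + sum_{|a_k|<R} log(R/|a_k|)
Step 1: f(0) = (-1) * (-2) * 6 * (-1) * (-3) * (-6) = -216
Step 2: log|f(0)| = log|1| + log|2| + log|-6| + log|1| + log|3| + log|6| = 5.3753
Step 3: Zeros inside |z| < 7: 1, 2, -6, 1, 3, 6
Step 4: Jensen sum = log(7/1) + log(7/2) + log(7/6) + log(7/1) + log(7/3) + log(7/6) = 6.3002
Step 5: n(R) = number of terms in the Jensen sum = count of zeros inside |z| < 7 = 6

6


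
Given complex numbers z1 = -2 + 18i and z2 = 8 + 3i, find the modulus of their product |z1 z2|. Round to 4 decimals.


Step 1: |z1| = sqrt((-2)^2 + 18^2) = sqrt(328)
Step 2: |z2| = sqrt(8^2 + 3^2) = sqrt(73)
Step 3: |z1*z2| = |z1|*|z2| = sqrt(328) * sqrt(73) = sqrt(328 * 73) = sqrt(23944)
Step 4: = 154.7385

154.7385


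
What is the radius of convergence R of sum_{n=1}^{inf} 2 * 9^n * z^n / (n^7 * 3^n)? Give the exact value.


Step 1: General term a_n = 2 * 9^n / (n^7 * 3^n)
Step 2: By the root test, |a_n|^(1/n) = 2^(1/n) * 9 / (n^(7/n) * 3) -> 9/3 as n -> infinity (since 2^(1/n) -> 1 and n^(7/n) -> 1)
Step 3: R = 1/lim|a_n|^(1/n) = 3/9 = 1/3

1/3


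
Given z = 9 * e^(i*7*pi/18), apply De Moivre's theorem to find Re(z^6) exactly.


Step 1: By De Moivre's theorem, z^6 = 9^6 * e^(i*6*7*pi/18) = 531441 * (cos(7*pi/3) + i*sin(7*pi/3))
Step 2: |z|^6 = 9^6 = 531441
Step 3: Reduce the angle mod 2*pi: 7*pi/3 - 2*pi = pi/3
Step 4: cos(pi/3) = 1/2
Step 5: Re(z^6) = 531441 * 1/2 = 531441/2

531441/2


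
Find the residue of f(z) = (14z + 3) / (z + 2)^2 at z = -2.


Step 1: Pole of order 2 at z = -2
Step 2: Res = lim d/dz [(z + 2)^2 * f(z)] as z -> -2
Step 3: (z + 2)^2 * f(z) = 14z + 3
Step 4: d/dz[14z + 3] = 14

14


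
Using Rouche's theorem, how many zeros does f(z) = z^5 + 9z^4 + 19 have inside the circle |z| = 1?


Step 1: On |z| = 1 the three terms have sizes |z^5| = 1^5 = 1, |9z^4| = 9*1^4 = 9, |19| = 19
Step 2: The dominant term is g(z) = 19; let h(z) = z^5 + 9z^4 so f = g + h
Step 3: On |z| = 1: |g| = 19 and |h| <= 1 + 9 = 10
Step 4: Since 19 > 10, |h| < |g| on |z| = 1, so by Rouche f has the same number of zeros as g inside |z| < 1
Step 5: g(z) = 19 is a nonzero constant with no zeros inside |z| < 1. Answer = 0

0


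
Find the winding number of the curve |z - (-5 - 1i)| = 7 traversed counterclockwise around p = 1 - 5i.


Step 1: Center c = (-5, -1), radius = 7
Step 2: |p - c|^2 = 6^2 + (-4)^2 = 52
Step 3: r^2 = 49
Step 4: |p-c| > r so winding number = 0

0


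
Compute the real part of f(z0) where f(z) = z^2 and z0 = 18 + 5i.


Step 1: z0 = 18 + 5i
Step 2: z0^2 = 18^2 - 5^2 + 180i
Step 3: real part = 324 - 25 = 299

299


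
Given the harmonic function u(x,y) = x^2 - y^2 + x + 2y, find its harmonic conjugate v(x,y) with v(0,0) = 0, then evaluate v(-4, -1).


Step 1: v_x = -u_y = 2y - 2
Step 2: v_y = u_x = 2x + 1
Step 3: v = 2xy - 2x + y + C
Step 4: v(0,0) = 0 => C = 0
Step 5: v(-4, -1) = 15

15


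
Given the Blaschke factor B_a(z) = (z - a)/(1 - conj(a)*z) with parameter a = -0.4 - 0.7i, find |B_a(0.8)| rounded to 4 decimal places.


Step 1: Numerator z0 - a = 0.8 - (-0.4 - 0.7i) = 1.2 + 0.7i
Step 2: Denominator 1 - conj(a)*z0 = 1 - (-0.4 + 0.7i)*0.8 = 1.32 - 0.56i
Step 3: |z0 - a|^2 = 1.2^2 + 0.7^2 = 1.93; |1 - conj(a)*z0|^2 = 1.32^2 + (-0.56)^2 = 2.056
Step 4: |B_a(0.8)| = sqrt(1.93 / 2.056) = sqrt(0.938716)
Step 5: = 0.9689

0.9689


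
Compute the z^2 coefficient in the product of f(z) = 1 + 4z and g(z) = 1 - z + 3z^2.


Step 1: z^2 term in f*g comes from: (1)*(3z^2) + (4z)*(-z) + (0)*(1)
Step 2: = 3 - 4 + 0
Step 3: = -1

-1


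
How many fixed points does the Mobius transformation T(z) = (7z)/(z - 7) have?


Step 1: Fixed points satisfy T(z) = z
Step 2: z^2 - 14z = 0
Step 3: Discriminant = (-14)^2 - 4*1*0 = 196
Step 4: Number of fixed points = 2

2


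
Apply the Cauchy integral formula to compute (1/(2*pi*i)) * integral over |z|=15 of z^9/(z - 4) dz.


Step 1: f(z) = z^9, a = 4 is inside |z| = 15
Step 2: By Cauchy integral formula: (1/(2pi*i)) * integral = f(a)
Step 3: f(4) = 4^9 = 262144

262144


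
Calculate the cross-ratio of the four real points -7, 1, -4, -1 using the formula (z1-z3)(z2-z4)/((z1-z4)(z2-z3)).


Step 1: (z1-z3)(z2-z4) = (-3) * 2 = -6
Step 2: (z1-z4)(z2-z3) = (-6) * 5 = -30
Step 3: Cross-ratio = 6/30 = 1/5

1/5


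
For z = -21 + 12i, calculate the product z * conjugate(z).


Step 1: conj(z) = -21 - 12i
Step 2: z * conj(z) = (-21)^2 + 12^2
Step 3: = 441 + 144 = 585

585


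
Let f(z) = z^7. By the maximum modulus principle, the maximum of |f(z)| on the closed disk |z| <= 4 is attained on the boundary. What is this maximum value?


Step 1: On |z| = 4, |f(z)| = |z|^7 = 4^7
Step 2: By maximum modulus principle, maximum is on boundary.
Step 3: Maximum = 16384 = 16384

16384


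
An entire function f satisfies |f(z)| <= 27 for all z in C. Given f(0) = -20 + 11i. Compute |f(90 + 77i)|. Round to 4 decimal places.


Step 1: By Liouville's theorem, a bounded entire function is constant.
Step 2: f(z) = f(0) = -20 + 11i for all z.
Step 3: |f(w)| = |-20 + 11i| = sqrt(400 + 121)
Step 4: = 22.8254

22.8254


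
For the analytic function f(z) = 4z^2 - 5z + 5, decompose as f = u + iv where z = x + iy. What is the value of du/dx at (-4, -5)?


Step 1: f(z) = 4(x+iy)^2 - 5(x+iy) + 5
Step 2: u = 4(x^2 - y^2) - 5x + 5
Step 3: u_x = 8x - 5
Step 4: At (-4, -5): u_x = -32 - 5 = -37

-37


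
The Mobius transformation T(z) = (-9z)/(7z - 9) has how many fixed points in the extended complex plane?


Step 1: Fixed points satisfy T(z) = z
Step 2: 7z^2 = 0
Step 3: Discriminant = 0^2 - 4*7*0 = 0
Step 4: Number of fixed points = 1

1


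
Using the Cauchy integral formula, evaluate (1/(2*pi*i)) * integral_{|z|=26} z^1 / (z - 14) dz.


Step 1: f(z) = z^1, a = 14 is inside |z| = 26
Step 2: By Cauchy integral formula: (1/(2pi*i)) * integral = f(a)
Step 3: f(14) = 14^1 = 14

14


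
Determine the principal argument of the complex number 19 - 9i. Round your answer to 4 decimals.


Step 1: z = 19 - 9i
Step 2: arg(z) = atan2(-9, 19)
Step 3: arg(z) = -0.4424

-0.4424


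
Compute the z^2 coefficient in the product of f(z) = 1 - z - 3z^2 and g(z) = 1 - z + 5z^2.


Step 1: z^2 term in f*g comes from: (1)*(5z^2) + (-z)*(-z) + (-3z^2)*(1)
Step 2: = 5 + 1 - 3
Step 3: = 3

3


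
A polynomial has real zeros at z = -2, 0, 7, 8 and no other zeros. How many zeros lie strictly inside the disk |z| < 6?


Step 1: Check each root:
  z = -2: |-2| = 2 < 6
  z = 0: |0| = 0 < 6
  z = 7: |7| = 7 >= 6
  z = 8: |8| = 8 >= 6
Step 2: Count = 2

2


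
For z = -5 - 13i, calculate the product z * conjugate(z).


Step 1: conj(z) = -5 + 13i
Step 2: z * conj(z) = (-5)^2 + (-13)^2
Step 3: = 25 + 169 = 194

194


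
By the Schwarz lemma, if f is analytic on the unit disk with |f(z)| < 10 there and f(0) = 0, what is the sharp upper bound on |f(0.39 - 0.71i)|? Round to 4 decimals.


Step 1: g = f/10 maps D -> D with g(0) = 0, so by the Schwarz lemma |g(z)| <= |z|, i.e. |f(z)| <= 10|z|; this is sharp (f(z) = 10z).
Step 2: |z0|^2 = 0.39^2 + (-0.71)^2 = 0.6562
Step 3: |z0| = sqrt(0.6562) = 0.810062
Step 4: Best bound = 10 * |z0| = 10 * 0.810062 = 8.1006

8.1006


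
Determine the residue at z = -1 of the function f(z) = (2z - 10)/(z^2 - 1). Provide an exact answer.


Step 1: Q(z) = z^2 - 1 = (z + 1)(z - 1)
Step 2: Q'(z) = 2z
Step 3: Q'(-1) = -2, P(-1) = -12
Step 4: Res = P(-1)/Q'(-1) = -12/(-2) = 6

6


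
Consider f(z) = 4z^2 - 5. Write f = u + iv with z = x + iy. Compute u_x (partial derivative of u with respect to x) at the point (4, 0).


Step 1: f(z) = 4(x+iy)^2 - 5
Step 2: u = 4(x^2 - y^2) - 5
Step 3: u_x = 8x + 0
Step 4: At (4, 0): u_x = 32 + 0 = 32

32


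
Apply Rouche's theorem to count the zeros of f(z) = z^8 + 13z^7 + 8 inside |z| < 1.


Step 1: On |z| = 1 the three terms have sizes |z^8| = 1^8 = 1, |13z^7| = 13*1^7 = 13, |8| = 8
Step 2: The dominant term is g(z) = 13z^7; let h(z) = z^8 + 8 so f = g + h
Step 3: On |z| = 1: |g| = 13 and |h| <= 1 + 8 = 9
Step 4: Since 13 > 9, |h| < |g| on |z| = 1, so by Rouche f has the same number of zeros as g inside |z| < 1
Step 5: g(z) = 13z^7 has 7 zeros (at the origin, multiplicity 7) inside |z| < 1. Answer = 7

7


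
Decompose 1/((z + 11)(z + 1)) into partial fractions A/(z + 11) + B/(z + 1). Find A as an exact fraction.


Step 1: Multiply both sides by (z + 11) and set z = -11
Step 2: A = 1 / (-11 + 1)
Step 3: A = 1 / (-10)
Step 4: A = -1/10

-1/10


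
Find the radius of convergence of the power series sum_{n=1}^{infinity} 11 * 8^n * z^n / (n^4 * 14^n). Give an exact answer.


Step 1: General term a_n = 11 * 8^n / (n^4 * 14^n)
Step 2: By the root test, |a_n|^(1/n) = 11^(1/n) * 8 / (n^(4/n) * 14) -> 8/14 as n -> infinity (since 11^(1/n) -> 1 and n^(4/n) -> 1)
Step 3: R = 1/lim|a_n|^(1/n) = 14/8 = 7/4

7/4


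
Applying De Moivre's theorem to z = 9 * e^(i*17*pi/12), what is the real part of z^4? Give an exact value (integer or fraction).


Step 1: By De Moivre's theorem, z^4 = 9^4 * e^(i*4*17*pi/12) = 6561 * (cos(17*pi/3) + i*sin(17*pi/3))
Step 2: |z|^4 = 9^4 = 6561
Step 3: Reduce the angle mod 2*pi: 17*pi/3 - 4*pi = 5*pi/3
Step 4: cos(5*pi/3) = 1/2
Step 5: Re(z^4) = 6561 * 1/2 = 6561/2

6561/2


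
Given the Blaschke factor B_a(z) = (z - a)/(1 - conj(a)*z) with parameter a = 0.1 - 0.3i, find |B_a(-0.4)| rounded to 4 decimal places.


Step 1: Numerator z0 - a = -0.4 - (0.1 - 0.3i) = -0.5 + 0.3i
Step 2: Denominator 1 - conj(a)*z0 = 1 - (0.1 + 0.3i)*(-0.4) = 1.04 + 0.12i
Step 3: |z0 - a|^2 = (-0.5)^2 + 0.3^2 = 0.34; |1 - conj(a)*z0|^2 = 1.04^2 + 0.12^2 = 1.096
Step 4: |B_a(-0.4)| = sqrt(0.34 / 1.096) = sqrt(0.310219)
Step 5: = 0.557

0.557


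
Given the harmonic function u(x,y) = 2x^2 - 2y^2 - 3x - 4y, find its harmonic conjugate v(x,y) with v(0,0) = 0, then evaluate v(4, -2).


Step 1: v_x = -u_y = 4y + 4
Step 2: v_y = u_x = 4x - 3
Step 3: v = 4xy + 4x - 3y + C
Step 4: v(0,0) = 0 => C = 0
Step 5: v(4, -2) = -10

-10


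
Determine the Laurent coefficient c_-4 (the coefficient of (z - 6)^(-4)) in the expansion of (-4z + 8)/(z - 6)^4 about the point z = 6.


Step 1: Write the numerator in powers of (z - 6): -4z + 8 = -4(z - 6) + (-4*6 + 8) = -4(z - 6) - 16
Step 2: Divide by (z - 6)^4: f(z) = -16(z - 6)^(-4) - 4(z - 6)^(-3)
Step 3: This finite sum is the Laurent series of f about z = 6.
Step 4: Coefficient of (z - 6)^(-4) = -4*6 + 8 = -16

-16


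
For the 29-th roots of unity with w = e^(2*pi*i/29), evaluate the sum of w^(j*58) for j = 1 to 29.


Step 1: The sum sum_{j=1}^{n} w^(k*j) equals n if n | k, else 0.
Step 2: Here n = 29, k = 58
Step 3: Does n divide k? 29 | 58 -> True
Step 4: Sum = 29

29


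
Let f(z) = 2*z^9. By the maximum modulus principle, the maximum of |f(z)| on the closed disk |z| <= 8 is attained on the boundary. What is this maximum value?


Step 1: On |z| = 8, |f(z)| = 2 * |z|^9 = 2 * 8^9
Step 2: By maximum modulus principle, maximum is on boundary.
Step 3: Maximum = 2 * 134217728 = 268435456

268435456


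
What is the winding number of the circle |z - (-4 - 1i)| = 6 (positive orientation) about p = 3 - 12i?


Step 1: Center c = (-4, -1), radius = 6
Step 2: |p - c|^2 = 7^2 + (-11)^2 = 170
Step 3: r^2 = 36
Step 4: |p-c| > r so winding number = 0

0


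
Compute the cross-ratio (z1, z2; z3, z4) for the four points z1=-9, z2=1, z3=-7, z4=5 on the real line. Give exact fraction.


Step 1: (z1-z3)(z2-z4) = (-2) * (-4) = 8
Step 2: (z1-z4)(z2-z3) = (-14) * 8 = -112
Step 3: Cross-ratio = -8/112 = -1/14

-1/14


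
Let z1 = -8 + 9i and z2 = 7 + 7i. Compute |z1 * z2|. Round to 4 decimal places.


Step 1: |z1| = sqrt((-8)^2 + 9^2) = sqrt(145)
Step 2: |z2| = sqrt(7^2 + 7^2) = sqrt(98)
Step 3: |z1*z2| = |z1|*|z2| = sqrt(145) * sqrt(98) = sqrt(145 * 98) = sqrt(14210)
Step 4: = 119.2057

119.2057


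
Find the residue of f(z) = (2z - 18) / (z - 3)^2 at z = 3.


Step 1: Pole of order 2 at z = 3
Step 2: Res = lim d/dz [(z - 3)^2 * f(z)] as z -> 3
Step 3: (z - 3)^2 * f(z) = 2z - 18
Step 4: d/dz[2z - 18] = 2

2


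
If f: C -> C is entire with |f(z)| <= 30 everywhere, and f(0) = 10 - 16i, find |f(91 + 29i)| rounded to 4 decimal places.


Step 1: By Liouville's theorem, a bounded entire function is constant.
Step 2: f(z) = f(0) = 10 - 16i for all z.
Step 3: |f(w)| = |10 - 16i| = sqrt(100 + 256)
Step 4: = 18.868

18.868


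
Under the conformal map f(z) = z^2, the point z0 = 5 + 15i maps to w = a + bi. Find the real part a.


Step 1: z0 = 5 + 15i
Step 2: z0^2 = 5^2 - 15^2 + 150i
Step 3: real part = 25 - 225 = -200

-200


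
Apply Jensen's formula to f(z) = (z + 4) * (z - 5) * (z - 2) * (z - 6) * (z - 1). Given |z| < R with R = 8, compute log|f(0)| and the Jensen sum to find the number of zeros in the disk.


Jensen's formula: (1/2pi)*integral log|f(Re^it)|dt = log|f(0)| + sum_{|a_k|<R} log(R/|a_k|)
Step 1: f(0) = 4 * (-5) * (-2) * (-6) * (-1) = 240
Step 2: log|f(0)| = log|-4| + log|5| + log|2| + log|6| + log|1| = 5.4806
Step 3: Zeros inside |z| < 8: -4, 5, 2, 6, 1
Step 4: Jensen sum = log(8/4) + log(8/5) + log(8/2) + log(8/6) + log(8/1) = 4.9166
Step 5: n(R) = number of terms in the Jensen sum = count of zeros inside |z| < 8 = 5

5


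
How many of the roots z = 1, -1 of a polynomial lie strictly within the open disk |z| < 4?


Step 1: Check each root:
  z = 1: |1| = 1 < 4
  z = -1: |-1| = 1 < 4
Step 2: Count = 2

2


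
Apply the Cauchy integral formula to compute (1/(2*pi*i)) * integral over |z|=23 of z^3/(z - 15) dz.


Step 1: f(z) = z^3, a = 15 is inside |z| = 23
Step 2: By Cauchy integral formula: (1/(2pi*i)) * integral = f(a)
Step 3: f(15) = 15^3 = 3375

3375


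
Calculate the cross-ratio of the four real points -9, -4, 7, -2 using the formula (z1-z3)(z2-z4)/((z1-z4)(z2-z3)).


Step 1: (z1-z3)(z2-z4) = (-16) * (-2) = 32
Step 2: (z1-z4)(z2-z3) = (-7) * (-11) = 77
Step 3: Cross-ratio = 32/77 = 32/77

32/77


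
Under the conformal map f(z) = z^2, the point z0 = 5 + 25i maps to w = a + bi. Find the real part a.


Step 1: z0 = 5 + 25i
Step 2: z0^2 = 5^2 - 25^2 + 250i
Step 3: real part = 25 - 625 = -600

-600


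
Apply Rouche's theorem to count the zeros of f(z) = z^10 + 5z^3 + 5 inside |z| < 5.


Step 1: On |z| = 5 the three terms have sizes |z^10| = 5^10 = 9765625, |5z^3| = 5*5^3 = 625, |5| = 5
Step 2: The dominant term is g(z) = z^10; let h(z) = 5z^3 + 5 so f = g + h
Step 3: On |z| = 5: |g| = 9765625 and |h| <= 625 + 5 = 630
Step 4: Since 9765625 > 630, |h| < |g| on |z| = 5, so by Rouche f has the same number of zeros as g inside |z| < 5
Step 5: g(z) = z^10 has 10 zeros (all at the origin) inside |z| < 5. Answer = 10

10


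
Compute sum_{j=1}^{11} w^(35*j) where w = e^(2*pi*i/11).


Step 1: The sum sum_{j=1}^{n} w^(k*j) equals n if n | k, else 0.
Step 2: Here n = 11, k = 35
Step 3: Does n divide k? 11 | 35 -> False
Step 4: Sum = 0

0


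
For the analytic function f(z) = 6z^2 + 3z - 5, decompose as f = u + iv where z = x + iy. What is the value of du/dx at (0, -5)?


Step 1: f(z) = 6(x+iy)^2 + 3(x+iy) - 5
Step 2: u = 6(x^2 - y^2) + 3x - 5
Step 3: u_x = 12x + 3
Step 4: At (0, -5): u_x = 0 + 3 = 3

3


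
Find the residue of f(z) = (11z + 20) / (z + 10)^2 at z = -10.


Step 1: Pole of order 2 at z = -10
Step 2: Res = lim d/dz [(z + 10)^2 * f(z)] as z -> -10
Step 3: (z + 10)^2 * f(z) = 11z + 20
Step 4: d/dz[11z + 20] = 11

11


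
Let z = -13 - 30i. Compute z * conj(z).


Step 1: conj(z) = -13 + 30i
Step 2: z * conj(z) = (-13)^2 + (-30)^2
Step 3: = 169 + 900 = 1069

1069


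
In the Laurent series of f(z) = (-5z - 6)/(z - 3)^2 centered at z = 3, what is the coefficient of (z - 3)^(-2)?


Step 1: Write the numerator in powers of (z - 3): -5z - 6 = -5(z - 3) + (-5*3 - 6) = -5(z - 3) - 21
Step 2: Divide by (z - 3)^2: f(z) = -21(z - 3)^(-2) - 5(z - 3)^(-1)
Step 3: This finite sum is the Laurent series of f about z = 3.
Step 4: Coefficient of (z - 3)^(-2) = -5*3 - 6 = -21

-21


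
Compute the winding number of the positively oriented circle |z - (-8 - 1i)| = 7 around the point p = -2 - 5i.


Step 1: Center c = (-8, -1), radius = 7
Step 2: |p - c|^2 = 6^2 + (-4)^2 = 52
Step 3: r^2 = 49
Step 4: |p-c| > r so winding number = 0

0


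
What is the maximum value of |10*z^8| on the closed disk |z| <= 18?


Step 1: On |z| = 18, |f(z)| = 10 * |z|^8 = 10 * 18^8
Step 2: By maximum modulus principle, maximum is on boundary.
Step 3: Maximum = 10 * 11019960576 = 110199605760

110199605760


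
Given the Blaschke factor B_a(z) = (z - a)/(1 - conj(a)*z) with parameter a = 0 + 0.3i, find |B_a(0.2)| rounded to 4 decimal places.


Step 1: Numerator z0 - a = 0.2 - (0 + 0.3i) = 0.2 - 0.3i
Step 2: Denominator 1 - conj(a)*z0 = 1 - (0 - 0.3i)*0.2 = 1 + 0.06i
Step 3: |z0 - a|^2 = 0.2^2 + (-0.3)^2 = 0.13; |1 - conj(a)*z0|^2 = 1^2 + 0.06^2 = 1.0036
Step 4: |B_a(0.2)| = sqrt(0.13 / 1.0036) = sqrt(0.129534)
Step 5: = 0.3599

0.3599


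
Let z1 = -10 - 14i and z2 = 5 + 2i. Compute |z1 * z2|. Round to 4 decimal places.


Step 1: |z1| = sqrt((-10)^2 + (-14)^2) = sqrt(296)
Step 2: |z2| = sqrt(5^2 + 2^2) = sqrt(29)
Step 3: |z1*z2| = |z1|*|z2| = sqrt(296) * sqrt(29) = sqrt(296 * 29) = sqrt(8584)
Step 4: = 92.6499

92.6499


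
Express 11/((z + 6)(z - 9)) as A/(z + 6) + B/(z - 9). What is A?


Step 1: Multiply both sides by (z + 6) and set z = -6
Step 2: A = 11 / (-6 - 9)
Step 3: A = 11 / (-15)
Step 4: A = -11/15

-11/15


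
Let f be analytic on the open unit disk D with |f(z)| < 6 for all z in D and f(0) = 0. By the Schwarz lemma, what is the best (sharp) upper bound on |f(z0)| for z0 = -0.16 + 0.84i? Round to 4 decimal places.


Step 1: g = f/6 maps D -> D with g(0) = 0, so by the Schwarz lemma |g(z)| <= |z|, i.e. |f(z)| <= 6|z|; this is sharp (f(z) = 6z).
Step 2: |z0|^2 = (-0.16)^2 + 0.84^2 = 0.7312
Step 3: |z0| = sqrt(0.7312) = 0.855102
Step 4: Best bound = 6 * |z0| = 6 * 0.855102 = 5.1306

5.1306


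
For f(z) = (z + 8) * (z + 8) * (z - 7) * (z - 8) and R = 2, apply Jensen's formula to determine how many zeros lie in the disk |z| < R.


Jensen's formula: (1/2pi)*integral log|f(Re^it)|dt = log|f(0)| + sum_{|a_k|<R} log(R/|a_k|)
Step 1: f(0) = 8 * 8 * (-7) * (-8) = 3584
Step 2: log|f(0)| = log|-8| + log|-8| + log|7| + log|8| = 8.1842
Step 3: Zeros inside |z| < 2: none
Step 4: Jensen sum = (empty sum) = 0
Step 5: n(R) = number of terms in the Jensen sum = count of zeros inside |z| < 2 = 0

0


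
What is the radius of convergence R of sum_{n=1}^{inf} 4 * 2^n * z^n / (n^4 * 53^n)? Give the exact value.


Step 1: General term a_n = 4 * 2^n / (n^4 * 53^n)
Step 2: By the root test, |a_n|^(1/n) = 4^(1/n) * 2 / (n^(4/n) * 53) -> 2/53 as n -> infinity (since 4^(1/n) -> 1 and n^(4/n) -> 1)
Step 3: R = 1/lim|a_n|^(1/n) = 53/2

53/2


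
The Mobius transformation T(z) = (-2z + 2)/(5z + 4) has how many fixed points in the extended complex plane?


Step 1: Fixed points satisfy T(z) = z
Step 2: 5z^2 + 6z - 2 = 0
Step 3: Discriminant = 6^2 - 4*5*(-2) = 76
Step 4: Number of fixed points = 2

2


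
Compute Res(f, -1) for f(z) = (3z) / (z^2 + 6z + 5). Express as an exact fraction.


Step 1: Q(z) = z^2 + 6z + 5 = (z + 1)(z + 5)
Step 2: Q'(z) = 2z + 6
Step 3: Q'(-1) = 4, P(-1) = -3
Step 4: Res = P(-1)/Q'(-1) = -3/4 = -3/4

-3/4


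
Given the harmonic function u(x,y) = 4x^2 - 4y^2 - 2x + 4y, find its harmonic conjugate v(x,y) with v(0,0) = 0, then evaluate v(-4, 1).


Step 1: v_x = -u_y = 8y - 4
Step 2: v_y = u_x = 8x - 2
Step 3: v = 8xy - 4x - 2y + C
Step 4: v(0,0) = 0 => C = 0
Step 5: v(-4, 1) = -18

-18


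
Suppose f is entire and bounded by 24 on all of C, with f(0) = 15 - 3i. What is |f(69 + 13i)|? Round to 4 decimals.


Step 1: By Liouville's theorem, a bounded entire function is constant.
Step 2: f(z) = f(0) = 15 - 3i for all z.
Step 3: |f(w)| = |15 - 3i| = sqrt(225 + 9)
Step 4: = 15.2971

15.2971


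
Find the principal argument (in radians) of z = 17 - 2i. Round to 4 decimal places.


Step 1: z = 17 - 2i
Step 2: arg(z) = atan2(-2, 17)
Step 3: arg(z) = -0.1171

-0.1171


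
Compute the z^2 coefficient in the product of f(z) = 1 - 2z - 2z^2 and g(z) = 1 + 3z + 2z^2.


Step 1: z^2 term in f*g comes from: (1)*(2z^2) + (-2z)*(3z) + (-2z^2)*(1)
Step 2: = 2 - 6 - 2
Step 3: = -6

-6


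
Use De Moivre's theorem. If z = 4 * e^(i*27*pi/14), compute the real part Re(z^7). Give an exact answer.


Step 1: By De Moivre's theorem, z^7 = 4^7 * e^(i*7*27*pi/14) = 16384 * (cos(27*pi/2) + i*sin(27*pi/2))
Step 2: |z|^7 = 4^7 = 16384
Step 3: Reduce the angle mod 2*pi: 27*pi/2 - 12*pi = 3*pi/2
Step 4: cos(3*pi/2) = 0
Step 5: Re(z^7) = 16384 * 0 = 0

0


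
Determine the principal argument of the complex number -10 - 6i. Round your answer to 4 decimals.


Step 1: z = -10 - 6i
Step 2: arg(z) = atan2(-6, -10)
Step 3: arg(z) = -2.6012

-2.6012


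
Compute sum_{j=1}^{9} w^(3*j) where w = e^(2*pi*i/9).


Step 1: The sum sum_{j=1}^{n} w^(k*j) equals n if n | k, else 0.
Step 2: Here n = 9, k = 3
Step 3: Does n divide k? 9 | 3 -> False
Step 4: Sum = 0

0


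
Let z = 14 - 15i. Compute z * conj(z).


Step 1: conj(z) = 14 + 15i
Step 2: z * conj(z) = 14^2 + (-15)^2
Step 3: = 196 + 225 = 421

421


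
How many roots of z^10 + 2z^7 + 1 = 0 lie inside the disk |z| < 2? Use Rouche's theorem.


Step 1: On |z| = 2 the three terms have sizes |z^10| = 2^10 = 1024, |2z^7| = 2*2^7 = 256, |1| = 1
Step 2: The dominant term is g(z) = z^10; let h(z) = 2z^7 + 1 so f = g + h
Step 3: On |z| = 2: |g| = 1024 and |h| <= 256 + 1 = 257
Step 4: Since 1024 > 257, |h| < |g| on |z| = 2, so by Rouche f has the same number of zeros as g inside |z| < 2
Step 5: g(z) = z^10 has 10 zeros (all at the origin) inside |z| < 2. Answer = 10

10


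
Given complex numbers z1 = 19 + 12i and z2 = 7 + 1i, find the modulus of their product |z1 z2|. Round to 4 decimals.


Step 1: |z1| = sqrt(19^2 + 12^2) = sqrt(505)
Step 2: |z2| = sqrt(7^2 + 1^2) = sqrt(50)
Step 3: |z1*z2| = |z1|*|z2| = sqrt(505) * sqrt(50) = sqrt(505 * 50) = sqrt(25250)
Step 4: = 158.9025

158.9025


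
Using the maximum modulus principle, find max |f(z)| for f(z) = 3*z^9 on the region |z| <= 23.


Step 1: On |z| = 23, |f(z)| = 3 * |z|^9 = 3 * 23^9
Step 2: By maximum modulus principle, maximum is on boundary.
Step 3: Maximum = 3 * 1801152661463 = 5403457984389

5403457984389


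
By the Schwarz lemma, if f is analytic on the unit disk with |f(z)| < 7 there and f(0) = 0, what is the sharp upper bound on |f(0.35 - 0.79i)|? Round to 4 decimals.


Step 1: g = f/7 maps D -> D with g(0) = 0, so by the Schwarz lemma |g(z)| <= |z|, i.e. |f(z)| <= 7|z|; this is sharp (f(z) = 7z).
Step 2: |z0|^2 = 0.35^2 + (-0.79)^2 = 0.7466
Step 3: |z0| = sqrt(0.7466) = 0.86406
Step 4: Best bound = 7 * |z0| = 7 * 0.86406 = 6.0484

6.0484


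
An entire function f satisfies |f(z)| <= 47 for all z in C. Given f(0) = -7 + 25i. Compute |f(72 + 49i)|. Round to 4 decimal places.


Step 1: By Liouville's theorem, a bounded entire function is constant.
Step 2: f(z) = f(0) = -7 + 25i for all z.
Step 3: |f(w)| = |-7 + 25i| = sqrt(49 + 625)
Step 4: = 25.9615

25.9615


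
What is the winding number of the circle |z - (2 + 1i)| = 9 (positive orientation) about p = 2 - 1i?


Step 1: Center c = (2, 1), radius = 9
Step 2: |p - c|^2 = 0^2 + (-2)^2 = 4
Step 3: r^2 = 81
Step 4: |p-c| < r so winding number = 1

1


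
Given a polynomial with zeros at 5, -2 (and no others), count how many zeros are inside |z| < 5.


Step 1: Check each root:
  z = 5: |5| = 5 >= 5
  z = -2: |-2| = 2 < 5
Step 2: Count = 1

1


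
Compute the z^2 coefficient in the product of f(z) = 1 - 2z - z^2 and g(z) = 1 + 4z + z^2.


Step 1: z^2 term in f*g comes from: (1)*(z^2) + (-2z)*(4z) + (-z^2)*(1)
Step 2: = 1 - 8 - 1
Step 3: = -8

-8


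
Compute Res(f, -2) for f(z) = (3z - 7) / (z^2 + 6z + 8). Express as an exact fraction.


Step 1: Q(z) = z^2 + 6z + 8 = (z + 2)(z + 4)
Step 2: Q'(z) = 2z + 6
Step 3: Q'(-2) = 2, P(-2) = -13
Step 4: Res = P(-2)/Q'(-2) = -13/2 = -13/2

-13/2


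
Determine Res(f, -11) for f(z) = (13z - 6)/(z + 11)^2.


Step 1: Pole of order 2 at z = -11
Step 2: Res = lim d/dz [(z + 11)^2 * f(z)] as z -> -11
Step 3: (z + 11)^2 * f(z) = 13z - 6
Step 4: d/dz[13z - 6] = 13

13


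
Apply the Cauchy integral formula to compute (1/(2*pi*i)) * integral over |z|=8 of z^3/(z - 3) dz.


Step 1: f(z) = z^3, a = 3 is inside |z| = 8
Step 2: By Cauchy integral formula: (1/(2pi*i)) * integral = f(a)
Step 3: f(3) = 3^3 = 27

27


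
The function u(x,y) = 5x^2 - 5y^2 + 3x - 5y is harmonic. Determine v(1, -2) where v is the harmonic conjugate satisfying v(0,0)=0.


Step 1: v_x = -u_y = 10y + 5
Step 2: v_y = u_x = 10x + 3
Step 3: v = 10xy + 5x + 3y + C
Step 4: v(0,0) = 0 => C = 0
Step 5: v(1, -2) = -21

-21


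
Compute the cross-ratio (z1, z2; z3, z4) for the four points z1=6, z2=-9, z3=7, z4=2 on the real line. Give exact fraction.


Step 1: (z1-z3)(z2-z4) = (-1) * (-11) = 11
Step 2: (z1-z4)(z2-z3) = 4 * (-16) = -64
Step 3: Cross-ratio = -11/64 = -11/64

-11/64


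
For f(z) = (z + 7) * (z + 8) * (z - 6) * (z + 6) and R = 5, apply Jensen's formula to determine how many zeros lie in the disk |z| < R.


Jensen's formula: (1/2pi)*integral log|f(Re^it)|dt = log|f(0)| + sum_{|a_k|<R} log(R/|a_k|)
Step 1: f(0) = 7 * 8 * (-6) * 6 = -2016
Step 2: log|f(0)| = log|-7| + log|-8| + log|6| + log|-6| = 7.6089
Step 3: Zeros inside |z| < 5: none
Step 4: Jensen sum = (empty sum) = 0
Step 5: n(R) = number of terms in the Jensen sum = count of zeros inside |z| < 5 = 0

0


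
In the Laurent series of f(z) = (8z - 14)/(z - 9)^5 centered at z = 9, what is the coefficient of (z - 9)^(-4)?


Step 1: Write the numerator in powers of (z - 9): 8z - 14 = 8(z - 9) + (8*9 - 14) = 8(z - 9) + 58
Step 2: Divide by (z - 9)^5: f(z) = 58(z - 9)^(-5) + 8(z - 9)^(-4)
Step 3: This finite sum is the Laurent series of f about z = 9.
Step 4: Coefficient of (z - 9)^(-4) = coefficient of (z - 9) in the re-centred numerator = 8

8


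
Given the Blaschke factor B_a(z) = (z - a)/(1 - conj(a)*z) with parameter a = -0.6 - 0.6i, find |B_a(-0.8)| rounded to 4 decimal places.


Step 1: Numerator z0 - a = -0.8 - (-0.6 - 0.6i) = -0.2 + 0.6i
Step 2: Denominator 1 - conj(a)*z0 = 1 - (-0.6 + 0.6i)*(-0.8) = 0.52 + 0.48i
Step 3: |z0 - a|^2 = (-0.2)^2 + 0.6^2 = 0.4; |1 - conj(a)*z0|^2 = 0.52^2 + 0.48^2 = 0.5008
Step 4: |B_a(-0.8)| = sqrt(0.4 / 0.5008) = sqrt(0.798722)
Step 5: = 0.8937

0.8937


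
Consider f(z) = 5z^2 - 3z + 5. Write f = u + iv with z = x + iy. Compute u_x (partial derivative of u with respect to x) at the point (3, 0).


Step 1: f(z) = 5(x+iy)^2 - 3(x+iy) + 5
Step 2: u = 5(x^2 - y^2) - 3x + 5
Step 3: u_x = 10x - 3
Step 4: At (3, 0): u_x = 30 - 3 = 27

27


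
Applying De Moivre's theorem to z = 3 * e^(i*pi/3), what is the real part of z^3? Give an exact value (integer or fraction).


Step 1: By De Moivre's theorem, z^3 = 3^3 * e^(i*3*pi/3) = 27 * (cos(pi) + i*sin(pi))
Step 2: |z|^3 = 3^3 = 27
Step 3: The angle pi already lies in [0, 2*pi)
Step 4: cos(pi) = -1
Step 5: Re(z^3) = 27 * (-1) = -27

-27


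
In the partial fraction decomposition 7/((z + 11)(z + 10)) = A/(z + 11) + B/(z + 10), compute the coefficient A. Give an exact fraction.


Step 1: Multiply both sides by (z + 11) and set z = -11
Step 2: A = 7 / (-11 + 10)
Step 3: A = 7 / (-1)
Step 4: A = -7

-7


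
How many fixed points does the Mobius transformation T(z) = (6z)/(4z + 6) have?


Step 1: Fixed points satisfy T(z) = z
Step 2: 4z^2 = 0
Step 3: Discriminant = 0^2 - 4*4*0 = 0
Step 4: Number of fixed points = 1

1


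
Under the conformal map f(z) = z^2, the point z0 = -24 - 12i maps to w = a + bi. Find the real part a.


Step 1: z0 = -24 - 12i
Step 2: z0^2 = (-24)^2 - (-12)^2 + 576i
Step 3: real part = 576 - 144 = 432

432


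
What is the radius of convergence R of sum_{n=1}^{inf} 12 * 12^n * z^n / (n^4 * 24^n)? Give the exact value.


Step 1: General term a_n = 12 * 12^n / (n^4 * 24^n)
Step 2: By the root test, |a_n|^(1/n) = 12^(1/n) * 12 / (n^(4/n) * 24) -> 12/24 as n -> infinity (since 12^(1/n) -> 1 and n^(4/n) -> 1)
Step 3: R = 1/lim|a_n|^(1/n) = 24/12 = 2

2


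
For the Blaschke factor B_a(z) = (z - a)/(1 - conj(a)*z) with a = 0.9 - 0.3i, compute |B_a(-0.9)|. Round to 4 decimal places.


Step 1: Numerator z0 - a = -0.9 - (0.9 - 0.3i) = -1.8 + 0.3i
Step 2: Denominator 1 - conj(a)*z0 = 1 - (0.9 + 0.3i)*(-0.9) = 1.81 + 0.27i
Step 3: |z0 - a|^2 = (-1.8)^2 + 0.3^2 = 3.33; |1 - conj(a)*z0|^2 = 1.81^2 + 0.27^2 = 3.349
Step 4: |B_a(-0.9)| = sqrt(3.33 / 3.349) = sqrt(0.994327)
Step 5: = 0.9972

0.9972


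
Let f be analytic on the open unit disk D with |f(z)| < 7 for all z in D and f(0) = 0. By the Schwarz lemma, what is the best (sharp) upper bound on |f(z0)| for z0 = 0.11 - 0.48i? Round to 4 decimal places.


Step 1: g = f/7 maps D -> D with g(0) = 0, so by the Schwarz lemma |g(z)| <= |z|, i.e. |f(z)| <= 7|z|; this is sharp (f(z) = 7z).
Step 2: |z0|^2 = 0.11^2 + (-0.48)^2 = 0.2425
Step 3: |z0| = sqrt(0.2425) = 0.492443
Step 4: Best bound = 7 * |z0| = 7 * 0.492443 = 3.4471

3.4471


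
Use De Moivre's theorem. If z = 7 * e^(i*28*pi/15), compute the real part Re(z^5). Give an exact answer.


Step 1: By De Moivre's theorem, z^5 = 7^5 * e^(i*5*28*pi/15) = 16807 * (cos(28*pi/3) + i*sin(28*pi/3))
Step 2: |z|^5 = 7^5 = 16807
Step 3: Reduce the angle mod 2*pi: 28*pi/3 - 8*pi = 4*pi/3
Step 4: cos(4*pi/3) = -1/2
Step 5: Re(z^5) = 16807 * (-1/2) = -16807/2

-16807/2


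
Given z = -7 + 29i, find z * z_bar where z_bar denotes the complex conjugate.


Step 1: conj(z) = -7 - 29i
Step 2: z * conj(z) = (-7)^2 + 29^2
Step 3: = 49 + 841 = 890

890


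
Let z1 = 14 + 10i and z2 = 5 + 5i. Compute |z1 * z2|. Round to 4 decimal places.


Step 1: |z1| = sqrt(14^2 + 10^2) = sqrt(296)
Step 2: |z2| = sqrt(5^2 + 5^2) = sqrt(50)
Step 3: |z1*z2| = |z1|*|z2| = sqrt(296) * sqrt(50) = sqrt(296 * 50) = sqrt(14800)
Step 4: = 121.6553

121.6553


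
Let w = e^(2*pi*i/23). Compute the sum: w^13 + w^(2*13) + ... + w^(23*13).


Step 1: The sum sum_{j=1}^{n} w^(k*j) equals n if n | k, else 0.
Step 2: Here n = 23, k = 13
Step 3: Does n divide k? 23 | 13 -> False
Step 4: Sum = 0

0


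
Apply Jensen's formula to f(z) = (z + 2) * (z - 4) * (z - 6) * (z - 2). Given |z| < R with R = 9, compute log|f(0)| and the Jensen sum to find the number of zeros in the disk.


Jensen's formula: (1/2pi)*integral log|f(Re^it)|dt = log|f(0)| + sum_{|a_k|<R} log(R/|a_k|)
Step 1: f(0) = 2 * (-4) * (-6) * (-2) = -96
Step 2: log|f(0)| = log|-2| + log|4| + log|6| + log|2| = 4.5643
Step 3: Zeros inside |z| < 9: -2, 4, 6, 2
Step 4: Jensen sum = log(9/2) + log(9/4) + log(9/6) + log(9/2) = 4.2246
Step 5: n(R) = number of terms in the Jensen sum = count of zeros inside |z| < 9 = 4

4


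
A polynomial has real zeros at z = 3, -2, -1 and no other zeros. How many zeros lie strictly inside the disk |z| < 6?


Step 1: Check each root:
  z = 3: |3| = 3 < 6
  z = -2: |-2| = 2 < 6
  z = -1: |-1| = 1 < 6
Step 2: Count = 3

3


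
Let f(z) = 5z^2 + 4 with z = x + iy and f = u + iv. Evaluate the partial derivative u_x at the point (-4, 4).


Step 1: f(z) = 5(x+iy)^2 + 4
Step 2: u = 5(x^2 - y^2) + 4
Step 3: u_x = 10x + 0
Step 4: At (-4, 4): u_x = -40 + 0 = -40

-40


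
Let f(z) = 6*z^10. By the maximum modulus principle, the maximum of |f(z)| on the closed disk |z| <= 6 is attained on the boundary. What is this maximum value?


Step 1: On |z| = 6, |f(z)| = 6 * |z|^10 = 6 * 6^10
Step 2: By maximum modulus principle, maximum is on boundary.
Step 3: Maximum = 6 * 60466176 = 362797056

362797056


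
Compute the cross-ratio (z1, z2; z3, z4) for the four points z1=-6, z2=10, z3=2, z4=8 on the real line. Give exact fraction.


Step 1: (z1-z3)(z2-z4) = (-8) * 2 = -16
Step 2: (z1-z4)(z2-z3) = (-14) * 8 = -112
Step 3: Cross-ratio = 16/112 = 1/7

1/7


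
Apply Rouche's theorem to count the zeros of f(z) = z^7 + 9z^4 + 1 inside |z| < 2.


Step 1: On |z| = 2 the three terms have sizes |z^7| = 2^7 = 128, |9z^4| = 9*2^4 = 144, |1| = 1
Step 2: The dominant term is g(z) = 9z^4; let h(z) = z^7 + 1 so f = g + h
Step 3: On |z| = 2: |g| = 144 and |h| <= 128 + 1 = 129
Step 4: Since 144 > 129, |h| < |g| on |z| = 2, so by Rouche f has the same number of zeros as g inside |z| < 2
Step 5: g(z) = 9z^4 has 4 zeros (at the origin, multiplicity 4) inside |z| < 2. Answer = 4

4


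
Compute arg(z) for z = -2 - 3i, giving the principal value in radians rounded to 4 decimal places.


Step 1: z = -2 - 3i
Step 2: arg(z) = atan2(-3, -2)
Step 3: arg(z) = -2.1588

-2.1588


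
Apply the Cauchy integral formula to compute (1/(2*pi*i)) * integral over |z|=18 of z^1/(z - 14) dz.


Step 1: f(z) = z^1, a = 14 is inside |z| = 18
Step 2: By Cauchy integral formula: (1/(2pi*i)) * integral = f(a)
Step 3: f(14) = 14^1 = 14

14


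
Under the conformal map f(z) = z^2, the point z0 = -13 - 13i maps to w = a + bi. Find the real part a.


Step 1: z0 = -13 - 13i
Step 2: z0^2 = (-13)^2 - (-13)^2 + 338i
Step 3: real part = 169 - 169 = 0

0


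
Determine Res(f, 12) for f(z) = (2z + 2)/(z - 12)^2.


Step 1: Pole of order 2 at z = 12
Step 2: Res = lim d/dz [(z - 12)^2 * f(z)] as z -> 12
Step 3: (z - 12)^2 * f(z) = 2z + 2
Step 4: d/dz[2z + 2] = 2

2


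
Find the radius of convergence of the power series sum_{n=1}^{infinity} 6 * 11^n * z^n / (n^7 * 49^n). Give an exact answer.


Step 1: General term a_n = 6 * 11^n / (n^7 * 49^n)
Step 2: By the root test, |a_n|^(1/n) = 6^(1/n) * 11 / (n^(7/n) * 49) -> 11/49 as n -> infinity (since 6^(1/n) -> 1 and n^(7/n) -> 1)
Step 3: R = 1/lim|a_n|^(1/n) = 49/11

49/11


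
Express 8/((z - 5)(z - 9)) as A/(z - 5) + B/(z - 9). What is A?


Step 1: Multiply both sides by (z - 5) and set z = 5
Step 2: A = 8 / (5 - 9)
Step 3: A = 8 / (-4)
Step 4: A = -2

-2


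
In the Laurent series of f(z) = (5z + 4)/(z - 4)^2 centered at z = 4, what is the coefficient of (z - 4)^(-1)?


Step 1: Write the numerator in powers of (z - 4): 5z + 4 = 5(z - 4) + (5*4 + 4) = 5(z - 4) + 24
Step 2: Divide by (z - 4)^2: f(z) = 24(z - 4)^(-2) + 5(z - 4)^(-1)
Step 3: This finite sum is the Laurent series of f about z = 4.
Step 4: Coefficient of (z - 4)^(-1) = coefficient of (z - 4) in the re-centred numerator = 5

5


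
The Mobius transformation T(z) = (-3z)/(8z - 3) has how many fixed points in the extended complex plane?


Step 1: Fixed points satisfy T(z) = z
Step 2: 8z^2 = 0
Step 3: Discriminant = 0^2 - 4*8*0 = 0
Step 4: Number of fixed points = 1

1


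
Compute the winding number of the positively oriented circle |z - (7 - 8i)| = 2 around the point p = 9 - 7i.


Step 1: Center c = (7, -8), radius = 2
Step 2: |p - c|^2 = 2^2 + 1^2 = 5
Step 3: r^2 = 4
Step 4: |p-c| > r so winding number = 0

0


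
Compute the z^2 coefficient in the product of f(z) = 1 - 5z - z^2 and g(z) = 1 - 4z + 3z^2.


Step 1: z^2 term in f*g comes from: (1)*(3z^2) + (-5z)*(-4z) + (-z^2)*(1)
Step 2: = 3 + 20 - 1
Step 3: = 22

22


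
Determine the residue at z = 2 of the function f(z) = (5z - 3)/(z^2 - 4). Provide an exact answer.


Step 1: Q(z) = z^2 - 4 = (z - 2)(z + 2)
Step 2: Q'(z) = 2z
Step 3: Q'(2) = 4, P(2) = 7
Step 4: Res = P(2)/Q'(2) = 7/4 = 7/4

7/4


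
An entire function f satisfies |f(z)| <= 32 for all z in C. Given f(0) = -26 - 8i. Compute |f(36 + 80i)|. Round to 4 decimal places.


Step 1: By Liouville's theorem, a bounded entire function is constant.
Step 2: f(z) = f(0) = -26 - 8i for all z.
Step 3: |f(w)| = |-26 - 8i| = sqrt(676 + 64)
Step 4: = 27.2029

27.2029


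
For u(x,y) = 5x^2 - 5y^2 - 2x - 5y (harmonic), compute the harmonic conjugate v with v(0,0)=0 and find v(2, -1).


Step 1: v_x = -u_y = 10y + 5
Step 2: v_y = u_x = 10x - 2
Step 3: v = 10xy + 5x - 2y + C
Step 4: v(0,0) = 0 => C = 0
Step 5: v(2, -1) = -8

-8


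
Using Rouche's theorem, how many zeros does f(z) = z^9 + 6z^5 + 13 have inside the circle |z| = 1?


Step 1: On |z| = 1 the three terms have sizes |z^9| = 1^9 = 1, |6z^5| = 6*1^5 = 6, |13| = 13
Step 2: The dominant term is g(z) = 13; let h(z) = z^9 + 6z^5 so f = g + h
Step 3: On |z| = 1: |g| = 13 and |h| <= 1 + 6 = 7
Step 4: Since 13 > 7, |h| < |g| on |z| = 1, so by Rouche f has the same number of zeros as g inside |z| < 1
Step 5: g(z) = 13 is a nonzero constant with no zeros inside |z| < 1. Answer = 0

0


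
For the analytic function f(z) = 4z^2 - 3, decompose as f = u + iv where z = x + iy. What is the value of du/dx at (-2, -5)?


Step 1: f(z) = 4(x+iy)^2 - 3
Step 2: u = 4(x^2 - y^2) - 3
Step 3: u_x = 8x + 0
Step 4: At (-2, -5): u_x = -16 + 0 = -16

-16


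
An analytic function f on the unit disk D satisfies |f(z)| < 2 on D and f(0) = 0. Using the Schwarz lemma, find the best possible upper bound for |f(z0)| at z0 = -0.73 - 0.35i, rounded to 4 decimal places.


Step 1: g = f/2 maps D -> D with g(0) = 0, so by the Schwarz lemma |g(z)| <= |z|, i.e. |f(z)| <= 2|z|; this is sharp (f(z) = 2z).
Step 2: |z0|^2 = (-0.73)^2 + (-0.35)^2 = 0.6554
Step 3: |z0| = sqrt(0.6554) = 0.809568
Step 4: Best bound = 2 * |z0| = 2 * 0.809568 = 1.6191

1.6191


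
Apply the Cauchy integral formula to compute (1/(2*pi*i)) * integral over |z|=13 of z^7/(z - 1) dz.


Step 1: f(z) = z^7, a = 1 is inside |z| = 13
Step 2: By Cauchy integral formula: (1/(2pi*i)) * integral = f(a)
Step 3: f(1) = 1^7 = 1

1


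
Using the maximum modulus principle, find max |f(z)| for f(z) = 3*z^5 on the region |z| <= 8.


Step 1: On |z| = 8, |f(z)| = 3 * |z|^5 = 3 * 8^5
Step 2: By maximum modulus principle, maximum is on boundary.
Step 3: Maximum = 3 * 32768 = 98304

98304


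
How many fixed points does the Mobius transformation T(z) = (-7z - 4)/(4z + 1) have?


Step 1: Fixed points satisfy T(z) = z
Step 2: 4z^2 + 8z + 4 = 0
Step 3: Discriminant = 8^2 - 4*4*4 = 0
Step 4: Number of fixed points = 1

1


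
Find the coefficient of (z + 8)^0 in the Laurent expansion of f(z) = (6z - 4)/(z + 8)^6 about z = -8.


Step 1: Write the numerator in powers of (z + 8): 6z - 4 = 6(z + 8) + (6*(-8) - 4) = 6(z + 8) - 52
Step 2: Divide by (z + 8)^6: f(z) = -52(z + 8)^(-6) + 6(z + 8)^(-5)
Step 3: This finite sum is the Laurent series of f about z = -8.
Step 4: Only the powers -6 and -5 appear, so the coefficient of (z + 8)^0 = 0

0
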